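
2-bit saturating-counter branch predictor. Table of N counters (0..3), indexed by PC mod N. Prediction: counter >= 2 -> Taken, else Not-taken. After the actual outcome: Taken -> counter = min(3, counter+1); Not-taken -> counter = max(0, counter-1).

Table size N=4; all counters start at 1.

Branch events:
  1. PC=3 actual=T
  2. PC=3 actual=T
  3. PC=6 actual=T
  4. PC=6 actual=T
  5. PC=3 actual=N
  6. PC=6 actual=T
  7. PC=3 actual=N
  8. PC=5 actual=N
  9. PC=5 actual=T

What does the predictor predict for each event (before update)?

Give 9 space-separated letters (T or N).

Ev 1: PC=3 idx=3 pred=N actual=T -> ctr[3]=2
Ev 2: PC=3 idx=3 pred=T actual=T -> ctr[3]=3
Ev 3: PC=6 idx=2 pred=N actual=T -> ctr[2]=2
Ev 4: PC=6 idx=2 pred=T actual=T -> ctr[2]=3
Ev 5: PC=3 idx=3 pred=T actual=N -> ctr[3]=2
Ev 6: PC=6 idx=2 pred=T actual=T -> ctr[2]=3
Ev 7: PC=3 idx=3 pred=T actual=N -> ctr[3]=1
Ev 8: PC=5 idx=1 pred=N actual=N -> ctr[1]=0
Ev 9: PC=5 idx=1 pred=N actual=T -> ctr[1]=1

Answer: N T N T T T T N N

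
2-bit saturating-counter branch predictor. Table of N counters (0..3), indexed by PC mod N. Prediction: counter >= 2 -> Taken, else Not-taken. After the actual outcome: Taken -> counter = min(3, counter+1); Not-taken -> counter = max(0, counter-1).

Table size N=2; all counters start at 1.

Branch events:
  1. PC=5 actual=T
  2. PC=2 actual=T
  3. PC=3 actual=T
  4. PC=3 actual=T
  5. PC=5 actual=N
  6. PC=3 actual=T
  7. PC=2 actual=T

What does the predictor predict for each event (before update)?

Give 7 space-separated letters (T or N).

Ev 1: PC=5 idx=1 pred=N actual=T -> ctr[1]=2
Ev 2: PC=2 idx=0 pred=N actual=T -> ctr[0]=2
Ev 3: PC=3 idx=1 pred=T actual=T -> ctr[1]=3
Ev 4: PC=3 idx=1 pred=T actual=T -> ctr[1]=3
Ev 5: PC=5 idx=1 pred=T actual=N -> ctr[1]=2
Ev 6: PC=3 idx=1 pred=T actual=T -> ctr[1]=3
Ev 7: PC=2 idx=0 pred=T actual=T -> ctr[0]=3

Answer: N N T T T T T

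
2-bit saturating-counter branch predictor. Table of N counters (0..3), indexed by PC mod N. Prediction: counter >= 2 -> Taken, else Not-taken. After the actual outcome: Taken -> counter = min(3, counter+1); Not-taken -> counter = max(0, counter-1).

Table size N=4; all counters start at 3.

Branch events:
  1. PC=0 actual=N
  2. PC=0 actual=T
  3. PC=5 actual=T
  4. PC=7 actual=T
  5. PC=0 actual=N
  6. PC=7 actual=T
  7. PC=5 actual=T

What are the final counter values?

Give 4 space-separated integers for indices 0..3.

Ev 1: PC=0 idx=0 pred=T actual=N -> ctr[0]=2
Ev 2: PC=0 idx=0 pred=T actual=T -> ctr[0]=3
Ev 3: PC=5 idx=1 pred=T actual=T -> ctr[1]=3
Ev 4: PC=7 idx=3 pred=T actual=T -> ctr[3]=3
Ev 5: PC=0 idx=0 pred=T actual=N -> ctr[0]=2
Ev 6: PC=7 idx=3 pred=T actual=T -> ctr[3]=3
Ev 7: PC=5 idx=1 pred=T actual=T -> ctr[1]=3

Answer: 2 3 3 3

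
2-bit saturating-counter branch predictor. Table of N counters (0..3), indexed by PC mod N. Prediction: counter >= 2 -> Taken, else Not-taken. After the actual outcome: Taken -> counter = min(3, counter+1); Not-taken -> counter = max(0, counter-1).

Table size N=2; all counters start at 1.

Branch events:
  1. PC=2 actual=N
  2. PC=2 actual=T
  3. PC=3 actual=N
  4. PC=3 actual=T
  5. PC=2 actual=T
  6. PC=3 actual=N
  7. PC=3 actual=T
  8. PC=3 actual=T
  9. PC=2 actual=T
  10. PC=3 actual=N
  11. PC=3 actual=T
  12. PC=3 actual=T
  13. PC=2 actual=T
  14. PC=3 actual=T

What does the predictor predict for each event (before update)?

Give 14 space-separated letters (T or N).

Answer: N N N N N N N N T T N T T T

Derivation:
Ev 1: PC=2 idx=0 pred=N actual=N -> ctr[0]=0
Ev 2: PC=2 idx=0 pred=N actual=T -> ctr[0]=1
Ev 3: PC=3 idx=1 pred=N actual=N -> ctr[1]=0
Ev 4: PC=3 idx=1 pred=N actual=T -> ctr[1]=1
Ev 5: PC=2 idx=0 pred=N actual=T -> ctr[0]=2
Ev 6: PC=3 idx=1 pred=N actual=N -> ctr[1]=0
Ev 7: PC=3 idx=1 pred=N actual=T -> ctr[1]=1
Ev 8: PC=3 idx=1 pred=N actual=T -> ctr[1]=2
Ev 9: PC=2 idx=0 pred=T actual=T -> ctr[0]=3
Ev 10: PC=3 idx=1 pred=T actual=N -> ctr[1]=1
Ev 11: PC=3 idx=1 pred=N actual=T -> ctr[1]=2
Ev 12: PC=3 idx=1 pred=T actual=T -> ctr[1]=3
Ev 13: PC=2 idx=0 pred=T actual=T -> ctr[0]=3
Ev 14: PC=3 idx=1 pred=T actual=T -> ctr[1]=3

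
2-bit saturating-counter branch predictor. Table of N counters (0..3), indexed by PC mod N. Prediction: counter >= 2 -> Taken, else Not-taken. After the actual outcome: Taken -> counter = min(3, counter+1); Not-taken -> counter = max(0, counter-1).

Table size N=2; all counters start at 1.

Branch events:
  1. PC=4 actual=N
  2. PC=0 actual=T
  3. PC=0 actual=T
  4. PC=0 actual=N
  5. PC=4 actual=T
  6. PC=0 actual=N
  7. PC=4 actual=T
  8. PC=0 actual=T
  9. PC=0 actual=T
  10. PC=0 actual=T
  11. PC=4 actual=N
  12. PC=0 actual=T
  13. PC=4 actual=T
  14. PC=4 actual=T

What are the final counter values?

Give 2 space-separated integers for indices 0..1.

Ev 1: PC=4 idx=0 pred=N actual=N -> ctr[0]=0
Ev 2: PC=0 idx=0 pred=N actual=T -> ctr[0]=1
Ev 3: PC=0 idx=0 pred=N actual=T -> ctr[0]=2
Ev 4: PC=0 idx=0 pred=T actual=N -> ctr[0]=1
Ev 5: PC=4 idx=0 pred=N actual=T -> ctr[0]=2
Ev 6: PC=0 idx=0 pred=T actual=N -> ctr[0]=1
Ev 7: PC=4 idx=0 pred=N actual=T -> ctr[0]=2
Ev 8: PC=0 idx=0 pred=T actual=T -> ctr[0]=3
Ev 9: PC=0 idx=0 pred=T actual=T -> ctr[0]=3
Ev 10: PC=0 idx=0 pred=T actual=T -> ctr[0]=3
Ev 11: PC=4 idx=0 pred=T actual=N -> ctr[0]=2
Ev 12: PC=0 idx=0 pred=T actual=T -> ctr[0]=3
Ev 13: PC=4 idx=0 pred=T actual=T -> ctr[0]=3
Ev 14: PC=4 idx=0 pred=T actual=T -> ctr[0]=3

Answer: 3 1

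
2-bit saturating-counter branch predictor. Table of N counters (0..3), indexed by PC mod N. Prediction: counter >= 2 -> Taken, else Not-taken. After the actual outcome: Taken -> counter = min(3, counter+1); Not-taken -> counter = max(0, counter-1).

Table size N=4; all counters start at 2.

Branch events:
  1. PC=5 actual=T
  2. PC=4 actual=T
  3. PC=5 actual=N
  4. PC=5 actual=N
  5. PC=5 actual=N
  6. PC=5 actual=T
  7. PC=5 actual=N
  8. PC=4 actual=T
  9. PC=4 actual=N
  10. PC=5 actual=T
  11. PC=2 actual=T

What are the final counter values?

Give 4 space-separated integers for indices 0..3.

Ev 1: PC=5 idx=1 pred=T actual=T -> ctr[1]=3
Ev 2: PC=4 idx=0 pred=T actual=T -> ctr[0]=3
Ev 3: PC=5 idx=1 pred=T actual=N -> ctr[1]=2
Ev 4: PC=5 idx=1 pred=T actual=N -> ctr[1]=1
Ev 5: PC=5 idx=1 pred=N actual=N -> ctr[1]=0
Ev 6: PC=5 idx=1 pred=N actual=T -> ctr[1]=1
Ev 7: PC=5 idx=1 pred=N actual=N -> ctr[1]=0
Ev 8: PC=4 idx=0 pred=T actual=T -> ctr[0]=3
Ev 9: PC=4 idx=0 pred=T actual=N -> ctr[0]=2
Ev 10: PC=5 idx=1 pred=N actual=T -> ctr[1]=1
Ev 11: PC=2 idx=2 pred=T actual=T -> ctr[2]=3

Answer: 2 1 3 2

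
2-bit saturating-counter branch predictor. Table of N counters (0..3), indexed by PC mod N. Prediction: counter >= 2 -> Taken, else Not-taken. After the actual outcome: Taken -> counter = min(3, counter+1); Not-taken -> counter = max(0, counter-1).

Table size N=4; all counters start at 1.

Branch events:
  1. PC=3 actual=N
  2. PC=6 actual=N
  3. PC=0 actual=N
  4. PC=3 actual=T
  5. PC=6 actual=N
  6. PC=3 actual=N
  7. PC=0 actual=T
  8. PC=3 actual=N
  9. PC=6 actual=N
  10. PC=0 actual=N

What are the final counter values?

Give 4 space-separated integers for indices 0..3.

Ev 1: PC=3 idx=3 pred=N actual=N -> ctr[3]=0
Ev 2: PC=6 idx=2 pred=N actual=N -> ctr[2]=0
Ev 3: PC=0 idx=0 pred=N actual=N -> ctr[0]=0
Ev 4: PC=3 idx=3 pred=N actual=T -> ctr[3]=1
Ev 5: PC=6 idx=2 pred=N actual=N -> ctr[2]=0
Ev 6: PC=3 idx=3 pred=N actual=N -> ctr[3]=0
Ev 7: PC=0 idx=0 pred=N actual=T -> ctr[0]=1
Ev 8: PC=3 idx=3 pred=N actual=N -> ctr[3]=0
Ev 9: PC=6 idx=2 pred=N actual=N -> ctr[2]=0
Ev 10: PC=0 idx=0 pred=N actual=N -> ctr[0]=0

Answer: 0 1 0 0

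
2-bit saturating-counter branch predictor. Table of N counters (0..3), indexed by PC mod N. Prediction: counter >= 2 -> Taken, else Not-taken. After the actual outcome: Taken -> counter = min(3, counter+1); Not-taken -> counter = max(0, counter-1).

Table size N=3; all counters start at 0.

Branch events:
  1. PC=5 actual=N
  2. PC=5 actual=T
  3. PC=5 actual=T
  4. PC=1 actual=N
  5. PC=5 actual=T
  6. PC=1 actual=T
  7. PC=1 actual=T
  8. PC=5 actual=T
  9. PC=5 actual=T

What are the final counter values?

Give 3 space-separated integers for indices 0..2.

Ev 1: PC=5 idx=2 pred=N actual=N -> ctr[2]=0
Ev 2: PC=5 idx=2 pred=N actual=T -> ctr[2]=1
Ev 3: PC=5 idx=2 pred=N actual=T -> ctr[2]=2
Ev 4: PC=1 idx=1 pred=N actual=N -> ctr[1]=0
Ev 5: PC=5 idx=2 pred=T actual=T -> ctr[2]=3
Ev 6: PC=1 idx=1 pred=N actual=T -> ctr[1]=1
Ev 7: PC=1 idx=1 pred=N actual=T -> ctr[1]=2
Ev 8: PC=5 idx=2 pred=T actual=T -> ctr[2]=3
Ev 9: PC=5 idx=2 pred=T actual=T -> ctr[2]=3

Answer: 0 2 3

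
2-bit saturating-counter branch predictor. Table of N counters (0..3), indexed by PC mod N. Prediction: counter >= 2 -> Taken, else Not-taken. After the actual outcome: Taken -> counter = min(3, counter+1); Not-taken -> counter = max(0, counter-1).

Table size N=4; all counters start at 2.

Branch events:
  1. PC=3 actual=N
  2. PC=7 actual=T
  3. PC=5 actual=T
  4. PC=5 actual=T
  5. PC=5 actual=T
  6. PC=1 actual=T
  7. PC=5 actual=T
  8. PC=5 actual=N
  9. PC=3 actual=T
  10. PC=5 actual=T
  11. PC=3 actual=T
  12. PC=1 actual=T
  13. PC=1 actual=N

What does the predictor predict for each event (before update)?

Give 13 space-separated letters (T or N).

Answer: T N T T T T T T T T T T T

Derivation:
Ev 1: PC=3 idx=3 pred=T actual=N -> ctr[3]=1
Ev 2: PC=7 idx=3 pred=N actual=T -> ctr[3]=2
Ev 3: PC=5 idx=1 pred=T actual=T -> ctr[1]=3
Ev 4: PC=5 idx=1 pred=T actual=T -> ctr[1]=3
Ev 5: PC=5 idx=1 pred=T actual=T -> ctr[1]=3
Ev 6: PC=1 idx=1 pred=T actual=T -> ctr[1]=3
Ev 7: PC=5 idx=1 pred=T actual=T -> ctr[1]=3
Ev 8: PC=5 idx=1 pred=T actual=N -> ctr[1]=2
Ev 9: PC=3 idx=3 pred=T actual=T -> ctr[3]=3
Ev 10: PC=5 idx=1 pred=T actual=T -> ctr[1]=3
Ev 11: PC=3 idx=3 pred=T actual=T -> ctr[3]=3
Ev 12: PC=1 idx=1 pred=T actual=T -> ctr[1]=3
Ev 13: PC=1 idx=1 pred=T actual=N -> ctr[1]=2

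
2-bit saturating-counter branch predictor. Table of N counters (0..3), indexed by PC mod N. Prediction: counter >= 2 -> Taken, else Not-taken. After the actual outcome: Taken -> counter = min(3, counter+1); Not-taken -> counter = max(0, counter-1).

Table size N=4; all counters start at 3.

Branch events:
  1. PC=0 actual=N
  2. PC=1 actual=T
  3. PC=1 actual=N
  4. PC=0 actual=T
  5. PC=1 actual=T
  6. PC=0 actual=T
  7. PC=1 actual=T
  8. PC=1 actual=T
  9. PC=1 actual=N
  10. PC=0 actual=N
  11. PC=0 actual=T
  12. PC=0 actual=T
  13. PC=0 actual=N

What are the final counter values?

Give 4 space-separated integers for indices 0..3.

Answer: 2 2 3 3

Derivation:
Ev 1: PC=0 idx=0 pred=T actual=N -> ctr[0]=2
Ev 2: PC=1 idx=1 pred=T actual=T -> ctr[1]=3
Ev 3: PC=1 idx=1 pred=T actual=N -> ctr[1]=2
Ev 4: PC=0 idx=0 pred=T actual=T -> ctr[0]=3
Ev 5: PC=1 idx=1 pred=T actual=T -> ctr[1]=3
Ev 6: PC=0 idx=0 pred=T actual=T -> ctr[0]=3
Ev 7: PC=1 idx=1 pred=T actual=T -> ctr[1]=3
Ev 8: PC=1 idx=1 pred=T actual=T -> ctr[1]=3
Ev 9: PC=1 idx=1 pred=T actual=N -> ctr[1]=2
Ev 10: PC=0 idx=0 pred=T actual=N -> ctr[0]=2
Ev 11: PC=0 idx=0 pred=T actual=T -> ctr[0]=3
Ev 12: PC=0 idx=0 pred=T actual=T -> ctr[0]=3
Ev 13: PC=0 idx=0 pred=T actual=N -> ctr[0]=2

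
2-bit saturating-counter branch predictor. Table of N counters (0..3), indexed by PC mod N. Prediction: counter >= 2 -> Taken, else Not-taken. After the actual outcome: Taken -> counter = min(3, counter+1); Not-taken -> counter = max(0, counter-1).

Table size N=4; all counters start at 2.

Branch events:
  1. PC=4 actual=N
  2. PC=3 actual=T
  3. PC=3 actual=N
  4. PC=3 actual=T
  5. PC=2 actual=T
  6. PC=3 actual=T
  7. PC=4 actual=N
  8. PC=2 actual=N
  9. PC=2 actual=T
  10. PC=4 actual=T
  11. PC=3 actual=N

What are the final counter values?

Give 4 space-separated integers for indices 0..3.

Answer: 1 2 3 2

Derivation:
Ev 1: PC=4 idx=0 pred=T actual=N -> ctr[0]=1
Ev 2: PC=3 idx=3 pred=T actual=T -> ctr[3]=3
Ev 3: PC=3 idx=3 pred=T actual=N -> ctr[3]=2
Ev 4: PC=3 idx=3 pred=T actual=T -> ctr[3]=3
Ev 5: PC=2 idx=2 pred=T actual=T -> ctr[2]=3
Ev 6: PC=3 idx=3 pred=T actual=T -> ctr[3]=3
Ev 7: PC=4 idx=0 pred=N actual=N -> ctr[0]=0
Ev 8: PC=2 idx=2 pred=T actual=N -> ctr[2]=2
Ev 9: PC=2 idx=2 pred=T actual=T -> ctr[2]=3
Ev 10: PC=4 idx=0 pred=N actual=T -> ctr[0]=1
Ev 11: PC=3 idx=3 pred=T actual=N -> ctr[3]=2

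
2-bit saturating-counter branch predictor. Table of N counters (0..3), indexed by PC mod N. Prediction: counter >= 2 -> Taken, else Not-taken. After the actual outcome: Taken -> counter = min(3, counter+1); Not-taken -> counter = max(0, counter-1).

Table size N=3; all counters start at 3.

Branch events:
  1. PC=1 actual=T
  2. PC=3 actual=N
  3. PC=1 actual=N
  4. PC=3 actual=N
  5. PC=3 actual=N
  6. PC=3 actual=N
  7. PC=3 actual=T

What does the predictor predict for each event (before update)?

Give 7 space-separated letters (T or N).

Answer: T T T T N N N

Derivation:
Ev 1: PC=1 idx=1 pred=T actual=T -> ctr[1]=3
Ev 2: PC=3 idx=0 pred=T actual=N -> ctr[0]=2
Ev 3: PC=1 idx=1 pred=T actual=N -> ctr[1]=2
Ev 4: PC=3 idx=0 pred=T actual=N -> ctr[0]=1
Ev 5: PC=3 idx=0 pred=N actual=N -> ctr[0]=0
Ev 6: PC=3 idx=0 pred=N actual=N -> ctr[0]=0
Ev 7: PC=3 idx=0 pred=N actual=T -> ctr[0]=1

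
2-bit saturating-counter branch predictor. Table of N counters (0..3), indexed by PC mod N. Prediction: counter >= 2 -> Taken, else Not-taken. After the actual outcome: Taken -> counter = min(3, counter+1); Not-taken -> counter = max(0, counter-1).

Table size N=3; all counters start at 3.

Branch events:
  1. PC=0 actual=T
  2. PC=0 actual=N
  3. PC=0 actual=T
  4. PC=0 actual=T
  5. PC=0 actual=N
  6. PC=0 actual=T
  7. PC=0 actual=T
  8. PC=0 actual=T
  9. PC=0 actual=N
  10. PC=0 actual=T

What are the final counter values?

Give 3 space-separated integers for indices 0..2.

Answer: 3 3 3

Derivation:
Ev 1: PC=0 idx=0 pred=T actual=T -> ctr[0]=3
Ev 2: PC=0 idx=0 pred=T actual=N -> ctr[0]=2
Ev 3: PC=0 idx=0 pred=T actual=T -> ctr[0]=3
Ev 4: PC=0 idx=0 pred=T actual=T -> ctr[0]=3
Ev 5: PC=0 idx=0 pred=T actual=N -> ctr[0]=2
Ev 6: PC=0 idx=0 pred=T actual=T -> ctr[0]=3
Ev 7: PC=0 idx=0 pred=T actual=T -> ctr[0]=3
Ev 8: PC=0 idx=0 pred=T actual=T -> ctr[0]=3
Ev 9: PC=0 idx=0 pred=T actual=N -> ctr[0]=2
Ev 10: PC=0 idx=0 pred=T actual=T -> ctr[0]=3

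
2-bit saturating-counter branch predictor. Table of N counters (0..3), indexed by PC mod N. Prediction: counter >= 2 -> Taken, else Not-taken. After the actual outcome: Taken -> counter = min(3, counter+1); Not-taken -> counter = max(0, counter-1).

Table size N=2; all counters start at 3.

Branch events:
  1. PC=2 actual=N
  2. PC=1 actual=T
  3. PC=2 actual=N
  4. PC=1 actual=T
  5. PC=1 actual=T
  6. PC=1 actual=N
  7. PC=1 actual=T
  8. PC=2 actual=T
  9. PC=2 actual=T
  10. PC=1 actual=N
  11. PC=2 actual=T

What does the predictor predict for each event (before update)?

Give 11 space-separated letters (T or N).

Answer: T T T T T T T N T T T

Derivation:
Ev 1: PC=2 idx=0 pred=T actual=N -> ctr[0]=2
Ev 2: PC=1 idx=1 pred=T actual=T -> ctr[1]=3
Ev 3: PC=2 idx=0 pred=T actual=N -> ctr[0]=1
Ev 4: PC=1 idx=1 pred=T actual=T -> ctr[1]=3
Ev 5: PC=1 idx=1 pred=T actual=T -> ctr[1]=3
Ev 6: PC=1 idx=1 pred=T actual=N -> ctr[1]=2
Ev 7: PC=1 idx=1 pred=T actual=T -> ctr[1]=3
Ev 8: PC=2 idx=0 pred=N actual=T -> ctr[0]=2
Ev 9: PC=2 idx=0 pred=T actual=T -> ctr[0]=3
Ev 10: PC=1 idx=1 pred=T actual=N -> ctr[1]=2
Ev 11: PC=2 idx=0 pred=T actual=T -> ctr[0]=3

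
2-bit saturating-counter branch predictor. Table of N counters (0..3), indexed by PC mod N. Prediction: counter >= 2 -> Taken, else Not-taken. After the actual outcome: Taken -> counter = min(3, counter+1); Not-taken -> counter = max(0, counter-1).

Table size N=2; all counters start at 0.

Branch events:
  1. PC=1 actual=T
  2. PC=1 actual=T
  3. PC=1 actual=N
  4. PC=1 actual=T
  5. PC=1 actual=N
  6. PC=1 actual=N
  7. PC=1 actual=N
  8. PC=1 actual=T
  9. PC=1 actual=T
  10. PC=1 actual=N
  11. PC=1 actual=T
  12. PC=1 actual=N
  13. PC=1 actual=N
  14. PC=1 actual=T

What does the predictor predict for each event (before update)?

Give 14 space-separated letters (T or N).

Answer: N N T N T N N N N T N T N N

Derivation:
Ev 1: PC=1 idx=1 pred=N actual=T -> ctr[1]=1
Ev 2: PC=1 idx=1 pred=N actual=T -> ctr[1]=2
Ev 3: PC=1 idx=1 pred=T actual=N -> ctr[1]=1
Ev 4: PC=1 idx=1 pred=N actual=T -> ctr[1]=2
Ev 5: PC=1 idx=1 pred=T actual=N -> ctr[1]=1
Ev 6: PC=1 idx=1 pred=N actual=N -> ctr[1]=0
Ev 7: PC=1 idx=1 pred=N actual=N -> ctr[1]=0
Ev 8: PC=1 idx=1 pred=N actual=T -> ctr[1]=1
Ev 9: PC=1 idx=1 pred=N actual=T -> ctr[1]=2
Ev 10: PC=1 idx=1 pred=T actual=N -> ctr[1]=1
Ev 11: PC=1 idx=1 pred=N actual=T -> ctr[1]=2
Ev 12: PC=1 idx=1 pred=T actual=N -> ctr[1]=1
Ev 13: PC=1 idx=1 pred=N actual=N -> ctr[1]=0
Ev 14: PC=1 idx=1 pred=N actual=T -> ctr[1]=1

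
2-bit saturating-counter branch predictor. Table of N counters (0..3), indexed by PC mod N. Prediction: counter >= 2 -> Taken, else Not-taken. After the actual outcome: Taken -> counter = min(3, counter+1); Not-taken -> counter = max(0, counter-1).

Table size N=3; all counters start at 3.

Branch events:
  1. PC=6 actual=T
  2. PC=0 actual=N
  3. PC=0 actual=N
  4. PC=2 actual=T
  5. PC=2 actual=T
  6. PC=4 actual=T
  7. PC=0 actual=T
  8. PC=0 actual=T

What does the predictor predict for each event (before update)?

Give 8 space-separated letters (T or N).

Ev 1: PC=6 idx=0 pred=T actual=T -> ctr[0]=3
Ev 2: PC=0 idx=0 pred=T actual=N -> ctr[0]=2
Ev 3: PC=0 idx=0 pred=T actual=N -> ctr[0]=1
Ev 4: PC=2 idx=2 pred=T actual=T -> ctr[2]=3
Ev 5: PC=2 idx=2 pred=T actual=T -> ctr[2]=3
Ev 6: PC=4 idx=1 pred=T actual=T -> ctr[1]=3
Ev 7: PC=0 idx=0 pred=N actual=T -> ctr[0]=2
Ev 8: PC=0 idx=0 pred=T actual=T -> ctr[0]=3

Answer: T T T T T T N T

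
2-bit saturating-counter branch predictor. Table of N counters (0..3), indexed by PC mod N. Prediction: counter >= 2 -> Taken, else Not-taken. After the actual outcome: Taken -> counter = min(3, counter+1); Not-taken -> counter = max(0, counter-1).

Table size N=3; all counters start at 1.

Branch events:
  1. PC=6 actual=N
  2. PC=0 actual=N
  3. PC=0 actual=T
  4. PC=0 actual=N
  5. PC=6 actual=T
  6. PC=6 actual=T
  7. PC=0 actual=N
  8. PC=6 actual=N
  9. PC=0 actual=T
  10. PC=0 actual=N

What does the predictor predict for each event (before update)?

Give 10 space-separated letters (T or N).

Ev 1: PC=6 idx=0 pred=N actual=N -> ctr[0]=0
Ev 2: PC=0 idx=0 pred=N actual=N -> ctr[0]=0
Ev 3: PC=0 idx=0 pred=N actual=T -> ctr[0]=1
Ev 4: PC=0 idx=0 pred=N actual=N -> ctr[0]=0
Ev 5: PC=6 idx=0 pred=N actual=T -> ctr[0]=1
Ev 6: PC=6 idx=0 pred=N actual=T -> ctr[0]=2
Ev 7: PC=0 idx=0 pred=T actual=N -> ctr[0]=1
Ev 8: PC=6 idx=0 pred=N actual=N -> ctr[0]=0
Ev 9: PC=0 idx=0 pred=N actual=T -> ctr[0]=1
Ev 10: PC=0 idx=0 pred=N actual=N -> ctr[0]=0

Answer: N N N N N N T N N N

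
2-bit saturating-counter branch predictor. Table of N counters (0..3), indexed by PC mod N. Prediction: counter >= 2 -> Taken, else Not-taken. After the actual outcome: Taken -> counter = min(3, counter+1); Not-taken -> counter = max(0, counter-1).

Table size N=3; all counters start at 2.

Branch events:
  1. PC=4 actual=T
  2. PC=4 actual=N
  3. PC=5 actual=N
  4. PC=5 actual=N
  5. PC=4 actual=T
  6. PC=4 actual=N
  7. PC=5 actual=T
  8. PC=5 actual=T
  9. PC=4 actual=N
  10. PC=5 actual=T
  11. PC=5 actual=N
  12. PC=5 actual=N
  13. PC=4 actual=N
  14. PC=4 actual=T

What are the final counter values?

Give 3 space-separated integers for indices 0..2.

Answer: 2 1 1

Derivation:
Ev 1: PC=4 idx=1 pred=T actual=T -> ctr[1]=3
Ev 2: PC=4 idx=1 pred=T actual=N -> ctr[1]=2
Ev 3: PC=5 idx=2 pred=T actual=N -> ctr[2]=1
Ev 4: PC=5 idx=2 pred=N actual=N -> ctr[2]=0
Ev 5: PC=4 idx=1 pred=T actual=T -> ctr[1]=3
Ev 6: PC=4 idx=1 pred=T actual=N -> ctr[1]=2
Ev 7: PC=5 idx=2 pred=N actual=T -> ctr[2]=1
Ev 8: PC=5 idx=2 pred=N actual=T -> ctr[2]=2
Ev 9: PC=4 idx=1 pred=T actual=N -> ctr[1]=1
Ev 10: PC=5 idx=2 pred=T actual=T -> ctr[2]=3
Ev 11: PC=5 idx=2 pred=T actual=N -> ctr[2]=2
Ev 12: PC=5 idx=2 pred=T actual=N -> ctr[2]=1
Ev 13: PC=4 idx=1 pred=N actual=N -> ctr[1]=0
Ev 14: PC=4 idx=1 pred=N actual=T -> ctr[1]=1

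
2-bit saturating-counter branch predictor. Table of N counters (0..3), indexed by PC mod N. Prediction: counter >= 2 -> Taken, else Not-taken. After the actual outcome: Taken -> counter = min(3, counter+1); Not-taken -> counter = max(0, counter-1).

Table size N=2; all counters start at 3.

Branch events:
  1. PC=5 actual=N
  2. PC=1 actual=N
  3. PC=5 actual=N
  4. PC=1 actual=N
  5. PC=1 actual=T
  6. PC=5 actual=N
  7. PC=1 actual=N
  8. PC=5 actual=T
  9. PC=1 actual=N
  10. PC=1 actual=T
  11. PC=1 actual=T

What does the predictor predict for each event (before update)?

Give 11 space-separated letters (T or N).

Answer: T T N N N N N N N N N

Derivation:
Ev 1: PC=5 idx=1 pred=T actual=N -> ctr[1]=2
Ev 2: PC=1 idx=1 pred=T actual=N -> ctr[1]=1
Ev 3: PC=5 idx=1 pred=N actual=N -> ctr[1]=0
Ev 4: PC=1 idx=1 pred=N actual=N -> ctr[1]=0
Ev 5: PC=1 idx=1 pred=N actual=T -> ctr[1]=1
Ev 6: PC=5 idx=1 pred=N actual=N -> ctr[1]=0
Ev 7: PC=1 idx=1 pred=N actual=N -> ctr[1]=0
Ev 8: PC=5 idx=1 pred=N actual=T -> ctr[1]=1
Ev 9: PC=1 idx=1 pred=N actual=N -> ctr[1]=0
Ev 10: PC=1 idx=1 pred=N actual=T -> ctr[1]=1
Ev 11: PC=1 idx=1 pred=N actual=T -> ctr[1]=2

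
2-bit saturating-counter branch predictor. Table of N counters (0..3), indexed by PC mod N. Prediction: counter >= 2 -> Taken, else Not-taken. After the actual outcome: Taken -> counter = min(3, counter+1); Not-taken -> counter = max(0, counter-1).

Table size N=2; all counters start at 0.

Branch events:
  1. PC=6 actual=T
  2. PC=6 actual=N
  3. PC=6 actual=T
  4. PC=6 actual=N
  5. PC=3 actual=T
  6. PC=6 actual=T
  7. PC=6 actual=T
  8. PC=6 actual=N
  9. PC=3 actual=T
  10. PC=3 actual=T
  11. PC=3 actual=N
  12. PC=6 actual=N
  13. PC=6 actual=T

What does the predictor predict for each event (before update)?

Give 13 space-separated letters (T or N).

Answer: N N N N N N N T N T T N N

Derivation:
Ev 1: PC=6 idx=0 pred=N actual=T -> ctr[0]=1
Ev 2: PC=6 idx=0 pred=N actual=N -> ctr[0]=0
Ev 3: PC=6 idx=0 pred=N actual=T -> ctr[0]=1
Ev 4: PC=6 idx=0 pred=N actual=N -> ctr[0]=0
Ev 5: PC=3 idx=1 pred=N actual=T -> ctr[1]=1
Ev 6: PC=6 idx=0 pred=N actual=T -> ctr[0]=1
Ev 7: PC=6 idx=0 pred=N actual=T -> ctr[0]=2
Ev 8: PC=6 idx=0 pred=T actual=N -> ctr[0]=1
Ev 9: PC=3 idx=1 pred=N actual=T -> ctr[1]=2
Ev 10: PC=3 idx=1 pred=T actual=T -> ctr[1]=3
Ev 11: PC=3 idx=1 pred=T actual=N -> ctr[1]=2
Ev 12: PC=6 idx=0 pred=N actual=N -> ctr[0]=0
Ev 13: PC=6 idx=0 pred=N actual=T -> ctr[0]=1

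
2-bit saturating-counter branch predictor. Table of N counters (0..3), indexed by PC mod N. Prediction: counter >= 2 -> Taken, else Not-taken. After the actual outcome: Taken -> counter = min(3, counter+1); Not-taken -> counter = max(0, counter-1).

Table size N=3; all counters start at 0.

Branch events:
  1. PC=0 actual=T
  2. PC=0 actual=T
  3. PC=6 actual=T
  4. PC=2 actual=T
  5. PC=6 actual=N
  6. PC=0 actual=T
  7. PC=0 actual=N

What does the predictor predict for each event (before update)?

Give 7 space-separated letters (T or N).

Ev 1: PC=0 idx=0 pred=N actual=T -> ctr[0]=1
Ev 2: PC=0 idx=0 pred=N actual=T -> ctr[0]=2
Ev 3: PC=6 idx=0 pred=T actual=T -> ctr[0]=3
Ev 4: PC=2 idx=2 pred=N actual=T -> ctr[2]=1
Ev 5: PC=6 idx=0 pred=T actual=N -> ctr[0]=2
Ev 6: PC=0 idx=0 pred=T actual=T -> ctr[0]=3
Ev 7: PC=0 idx=0 pred=T actual=N -> ctr[0]=2

Answer: N N T N T T T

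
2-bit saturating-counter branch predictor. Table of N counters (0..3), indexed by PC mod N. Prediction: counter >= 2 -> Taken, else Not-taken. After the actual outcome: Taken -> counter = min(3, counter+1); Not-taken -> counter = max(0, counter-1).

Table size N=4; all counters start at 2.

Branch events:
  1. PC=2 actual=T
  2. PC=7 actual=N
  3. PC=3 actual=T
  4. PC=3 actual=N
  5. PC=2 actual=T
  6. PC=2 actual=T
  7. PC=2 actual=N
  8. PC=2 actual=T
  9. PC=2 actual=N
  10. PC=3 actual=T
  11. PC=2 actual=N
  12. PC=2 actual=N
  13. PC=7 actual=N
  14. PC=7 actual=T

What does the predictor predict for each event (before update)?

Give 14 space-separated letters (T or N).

Answer: T T N T T T T T T N T N T N

Derivation:
Ev 1: PC=2 idx=2 pred=T actual=T -> ctr[2]=3
Ev 2: PC=7 idx=3 pred=T actual=N -> ctr[3]=1
Ev 3: PC=3 idx=3 pred=N actual=T -> ctr[3]=2
Ev 4: PC=3 idx=3 pred=T actual=N -> ctr[3]=1
Ev 5: PC=2 idx=2 pred=T actual=T -> ctr[2]=3
Ev 6: PC=2 idx=2 pred=T actual=T -> ctr[2]=3
Ev 7: PC=2 idx=2 pred=T actual=N -> ctr[2]=2
Ev 8: PC=2 idx=2 pred=T actual=T -> ctr[2]=3
Ev 9: PC=2 idx=2 pred=T actual=N -> ctr[2]=2
Ev 10: PC=3 idx=3 pred=N actual=T -> ctr[3]=2
Ev 11: PC=2 idx=2 pred=T actual=N -> ctr[2]=1
Ev 12: PC=2 idx=2 pred=N actual=N -> ctr[2]=0
Ev 13: PC=7 idx=3 pred=T actual=N -> ctr[3]=1
Ev 14: PC=7 idx=3 pred=N actual=T -> ctr[3]=2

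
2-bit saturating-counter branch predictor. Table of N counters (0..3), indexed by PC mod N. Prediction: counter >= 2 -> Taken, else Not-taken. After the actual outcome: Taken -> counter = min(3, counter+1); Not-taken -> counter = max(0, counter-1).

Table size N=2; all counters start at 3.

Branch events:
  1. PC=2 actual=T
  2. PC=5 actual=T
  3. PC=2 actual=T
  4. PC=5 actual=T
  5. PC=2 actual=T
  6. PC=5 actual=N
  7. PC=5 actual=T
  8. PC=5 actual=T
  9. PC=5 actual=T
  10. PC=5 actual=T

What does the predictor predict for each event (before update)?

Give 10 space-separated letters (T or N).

Ev 1: PC=2 idx=0 pred=T actual=T -> ctr[0]=3
Ev 2: PC=5 idx=1 pred=T actual=T -> ctr[1]=3
Ev 3: PC=2 idx=0 pred=T actual=T -> ctr[0]=3
Ev 4: PC=5 idx=1 pred=T actual=T -> ctr[1]=3
Ev 5: PC=2 idx=0 pred=T actual=T -> ctr[0]=3
Ev 6: PC=5 idx=1 pred=T actual=N -> ctr[1]=2
Ev 7: PC=5 idx=1 pred=T actual=T -> ctr[1]=3
Ev 8: PC=5 idx=1 pred=T actual=T -> ctr[1]=3
Ev 9: PC=5 idx=1 pred=T actual=T -> ctr[1]=3
Ev 10: PC=5 idx=1 pred=T actual=T -> ctr[1]=3

Answer: T T T T T T T T T T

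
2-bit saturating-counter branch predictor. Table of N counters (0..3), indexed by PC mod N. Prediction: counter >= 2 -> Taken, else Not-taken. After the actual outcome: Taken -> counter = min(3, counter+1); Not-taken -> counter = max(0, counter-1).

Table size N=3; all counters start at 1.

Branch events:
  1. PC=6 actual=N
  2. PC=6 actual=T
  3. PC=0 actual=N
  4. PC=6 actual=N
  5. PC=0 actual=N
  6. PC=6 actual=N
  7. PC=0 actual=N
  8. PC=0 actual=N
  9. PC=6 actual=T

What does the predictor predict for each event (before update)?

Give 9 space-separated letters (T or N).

Ev 1: PC=6 idx=0 pred=N actual=N -> ctr[0]=0
Ev 2: PC=6 idx=0 pred=N actual=T -> ctr[0]=1
Ev 3: PC=0 idx=0 pred=N actual=N -> ctr[0]=0
Ev 4: PC=6 idx=0 pred=N actual=N -> ctr[0]=0
Ev 5: PC=0 idx=0 pred=N actual=N -> ctr[0]=0
Ev 6: PC=6 idx=0 pred=N actual=N -> ctr[0]=0
Ev 7: PC=0 idx=0 pred=N actual=N -> ctr[0]=0
Ev 8: PC=0 idx=0 pred=N actual=N -> ctr[0]=0
Ev 9: PC=6 idx=0 pred=N actual=T -> ctr[0]=1

Answer: N N N N N N N N N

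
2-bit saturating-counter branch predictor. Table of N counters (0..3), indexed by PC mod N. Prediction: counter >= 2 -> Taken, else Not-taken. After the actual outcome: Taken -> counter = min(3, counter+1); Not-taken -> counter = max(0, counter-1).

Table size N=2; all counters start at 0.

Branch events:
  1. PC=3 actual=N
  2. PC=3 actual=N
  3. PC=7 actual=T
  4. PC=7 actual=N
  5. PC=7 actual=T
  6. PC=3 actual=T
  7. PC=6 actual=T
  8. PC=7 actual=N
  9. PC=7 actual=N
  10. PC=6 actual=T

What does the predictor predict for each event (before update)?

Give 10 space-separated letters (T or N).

Answer: N N N N N N N T N N

Derivation:
Ev 1: PC=3 idx=1 pred=N actual=N -> ctr[1]=0
Ev 2: PC=3 idx=1 pred=N actual=N -> ctr[1]=0
Ev 3: PC=7 idx=1 pred=N actual=T -> ctr[1]=1
Ev 4: PC=7 idx=1 pred=N actual=N -> ctr[1]=0
Ev 5: PC=7 idx=1 pred=N actual=T -> ctr[1]=1
Ev 6: PC=3 idx=1 pred=N actual=T -> ctr[1]=2
Ev 7: PC=6 idx=0 pred=N actual=T -> ctr[0]=1
Ev 8: PC=7 idx=1 pred=T actual=N -> ctr[1]=1
Ev 9: PC=7 idx=1 pred=N actual=N -> ctr[1]=0
Ev 10: PC=6 idx=0 pred=N actual=T -> ctr[0]=2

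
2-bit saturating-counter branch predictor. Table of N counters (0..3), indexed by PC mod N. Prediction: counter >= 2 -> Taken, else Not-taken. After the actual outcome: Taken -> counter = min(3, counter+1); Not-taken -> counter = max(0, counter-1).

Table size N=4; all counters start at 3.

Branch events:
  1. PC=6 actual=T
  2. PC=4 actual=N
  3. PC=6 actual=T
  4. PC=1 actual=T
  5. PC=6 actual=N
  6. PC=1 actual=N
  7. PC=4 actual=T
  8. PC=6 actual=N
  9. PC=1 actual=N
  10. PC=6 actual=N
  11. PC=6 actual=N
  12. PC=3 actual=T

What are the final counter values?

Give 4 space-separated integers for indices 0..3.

Ev 1: PC=6 idx=2 pred=T actual=T -> ctr[2]=3
Ev 2: PC=4 idx=0 pred=T actual=N -> ctr[0]=2
Ev 3: PC=6 idx=2 pred=T actual=T -> ctr[2]=3
Ev 4: PC=1 idx=1 pred=T actual=T -> ctr[1]=3
Ev 5: PC=6 idx=2 pred=T actual=N -> ctr[2]=2
Ev 6: PC=1 idx=1 pred=T actual=N -> ctr[1]=2
Ev 7: PC=4 idx=0 pred=T actual=T -> ctr[0]=3
Ev 8: PC=6 idx=2 pred=T actual=N -> ctr[2]=1
Ev 9: PC=1 idx=1 pred=T actual=N -> ctr[1]=1
Ev 10: PC=6 idx=2 pred=N actual=N -> ctr[2]=0
Ev 11: PC=6 idx=2 pred=N actual=N -> ctr[2]=0
Ev 12: PC=3 idx=3 pred=T actual=T -> ctr[3]=3

Answer: 3 1 0 3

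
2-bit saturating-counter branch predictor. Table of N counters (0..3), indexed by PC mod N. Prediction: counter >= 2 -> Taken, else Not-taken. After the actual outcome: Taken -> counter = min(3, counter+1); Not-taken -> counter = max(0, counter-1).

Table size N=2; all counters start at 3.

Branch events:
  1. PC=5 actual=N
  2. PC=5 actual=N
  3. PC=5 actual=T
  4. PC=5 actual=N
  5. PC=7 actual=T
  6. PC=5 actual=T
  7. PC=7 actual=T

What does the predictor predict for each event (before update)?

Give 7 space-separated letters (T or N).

Answer: T T N T N T T

Derivation:
Ev 1: PC=5 idx=1 pred=T actual=N -> ctr[1]=2
Ev 2: PC=5 idx=1 pred=T actual=N -> ctr[1]=1
Ev 3: PC=5 idx=1 pred=N actual=T -> ctr[1]=2
Ev 4: PC=5 idx=1 pred=T actual=N -> ctr[1]=1
Ev 5: PC=7 idx=1 pred=N actual=T -> ctr[1]=2
Ev 6: PC=5 idx=1 pred=T actual=T -> ctr[1]=3
Ev 7: PC=7 idx=1 pred=T actual=T -> ctr[1]=3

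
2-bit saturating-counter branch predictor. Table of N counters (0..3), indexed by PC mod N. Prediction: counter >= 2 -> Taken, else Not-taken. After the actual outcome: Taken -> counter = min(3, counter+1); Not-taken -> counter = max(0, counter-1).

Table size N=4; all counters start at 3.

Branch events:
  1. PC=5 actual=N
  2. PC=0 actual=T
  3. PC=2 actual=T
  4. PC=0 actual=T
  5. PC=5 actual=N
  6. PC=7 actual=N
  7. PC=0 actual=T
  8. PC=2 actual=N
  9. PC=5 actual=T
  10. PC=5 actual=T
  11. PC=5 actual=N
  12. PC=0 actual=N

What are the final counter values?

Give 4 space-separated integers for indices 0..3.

Ev 1: PC=5 idx=1 pred=T actual=N -> ctr[1]=2
Ev 2: PC=0 idx=0 pred=T actual=T -> ctr[0]=3
Ev 3: PC=2 idx=2 pred=T actual=T -> ctr[2]=3
Ev 4: PC=0 idx=0 pred=T actual=T -> ctr[0]=3
Ev 5: PC=5 idx=1 pred=T actual=N -> ctr[1]=1
Ev 6: PC=7 idx=3 pred=T actual=N -> ctr[3]=2
Ev 7: PC=0 idx=0 pred=T actual=T -> ctr[0]=3
Ev 8: PC=2 idx=2 pred=T actual=N -> ctr[2]=2
Ev 9: PC=5 idx=1 pred=N actual=T -> ctr[1]=2
Ev 10: PC=5 idx=1 pred=T actual=T -> ctr[1]=3
Ev 11: PC=5 idx=1 pred=T actual=N -> ctr[1]=2
Ev 12: PC=0 idx=0 pred=T actual=N -> ctr[0]=2

Answer: 2 2 2 2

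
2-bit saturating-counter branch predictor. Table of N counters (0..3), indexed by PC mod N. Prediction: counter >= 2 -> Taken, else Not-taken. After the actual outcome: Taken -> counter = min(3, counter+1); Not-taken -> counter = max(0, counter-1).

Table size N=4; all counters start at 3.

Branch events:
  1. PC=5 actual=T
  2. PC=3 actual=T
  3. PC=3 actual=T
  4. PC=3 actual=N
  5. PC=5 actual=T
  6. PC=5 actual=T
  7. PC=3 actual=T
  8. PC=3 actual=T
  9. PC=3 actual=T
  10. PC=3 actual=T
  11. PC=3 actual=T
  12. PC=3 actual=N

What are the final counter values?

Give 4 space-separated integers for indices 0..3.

Ev 1: PC=5 idx=1 pred=T actual=T -> ctr[1]=3
Ev 2: PC=3 idx=3 pred=T actual=T -> ctr[3]=3
Ev 3: PC=3 idx=3 pred=T actual=T -> ctr[3]=3
Ev 4: PC=3 idx=3 pred=T actual=N -> ctr[3]=2
Ev 5: PC=5 idx=1 pred=T actual=T -> ctr[1]=3
Ev 6: PC=5 idx=1 pred=T actual=T -> ctr[1]=3
Ev 7: PC=3 idx=3 pred=T actual=T -> ctr[3]=3
Ev 8: PC=3 idx=3 pred=T actual=T -> ctr[3]=3
Ev 9: PC=3 idx=3 pred=T actual=T -> ctr[3]=3
Ev 10: PC=3 idx=3 pred=T actual=T -> ctr[3]=3
Ev 11: PC=3 idx=3 pred=T actual=T -> ctr[3]=3
Ev 12: PC=3 idx=3 pred=T actual=N -> ctr[3]=2

Answer: 3 3 3 2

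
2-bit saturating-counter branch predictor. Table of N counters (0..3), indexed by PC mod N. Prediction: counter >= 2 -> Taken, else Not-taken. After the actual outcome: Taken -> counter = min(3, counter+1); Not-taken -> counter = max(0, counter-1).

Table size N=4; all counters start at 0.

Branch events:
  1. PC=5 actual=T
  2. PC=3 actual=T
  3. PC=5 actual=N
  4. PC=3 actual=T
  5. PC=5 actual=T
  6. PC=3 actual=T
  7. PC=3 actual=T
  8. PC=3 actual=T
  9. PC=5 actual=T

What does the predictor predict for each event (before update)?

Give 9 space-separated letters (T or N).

Answer: N N N N N T T T N

Derivation:
Ev 1: PC=5 idx=1 pred=N actual=T -> ctr[1]=1
Ev 2: PC=3 idx=3 pred=N actual=T -> ctr[3]=1
Ev 3: PC=5 idx=1 pred=N actual=N -> ctr[1]=0
Ev 4: PC=3 idx=3 pred=N actual=T -> ctr[3]=2
Ev 5: PC=5 idx=1 pred=N actual=T -> ctr[1]=1
Ev 6: PC=3 idx=3 pred=T actual=T -> ctr[3]=3
Ev 7: PC=3 idx=3 pred=T actual=T -> ctr[3]=3
Ev 8: PC=3 idx=3 pred=T actual=T -> ctr[3]=3
Ev 9: PC=5 idx=1 pred=N actual=T -> ctr[1]=2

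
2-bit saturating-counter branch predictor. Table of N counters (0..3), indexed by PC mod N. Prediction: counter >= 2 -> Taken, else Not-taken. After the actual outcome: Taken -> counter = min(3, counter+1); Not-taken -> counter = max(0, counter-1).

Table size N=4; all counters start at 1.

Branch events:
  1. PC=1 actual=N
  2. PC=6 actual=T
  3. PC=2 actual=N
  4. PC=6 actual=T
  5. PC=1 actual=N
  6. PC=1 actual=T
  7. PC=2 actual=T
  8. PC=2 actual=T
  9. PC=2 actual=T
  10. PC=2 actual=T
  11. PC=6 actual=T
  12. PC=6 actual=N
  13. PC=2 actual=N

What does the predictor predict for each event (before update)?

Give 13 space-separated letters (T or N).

Ev 1: PC=1 idx=1 pred=N actual=N -> ctr[1]=0
Ev 2: PC=6 idx=2 pred=N actual=T -> ctr[2]=2
Ev 3: PC=2 idx=2 pred=T actual=N -> ctr[2]=1
Ev 4: PC=6 idx=2 pred=N actual=T -> ctr[2]=2
Ev 5: PC=1 idx=1 pred=N actual=N -> ctr[1]=0
Ev 6: PC=1 idx=1 pred=N actual=T -> ctr[1]=1
Ev 7: PC=2 idx=2 pred=T actual=T -> ctr[2]=3
Ev 8: PC=2 idx=2 pred=T actual=T -> ctr[2]=3
Ev 9: PC=2 idx=2 pred=T actual=T -> ctr[2]=3
Ev 10: PC=2 idx=2 pred=T actual=T -> ctr[2]=3
Ev 11: PC=6 idx=2 pred=T actual=T -> ctr[2]=3
Ev 12: PC=6 idx=2 pred=T actual=N -> ctr[2]=2
Ev 13: PC=2 idx=2 pred=T actual=N -> ctr[2]=1

Answer: N N T N N N T T T T T T T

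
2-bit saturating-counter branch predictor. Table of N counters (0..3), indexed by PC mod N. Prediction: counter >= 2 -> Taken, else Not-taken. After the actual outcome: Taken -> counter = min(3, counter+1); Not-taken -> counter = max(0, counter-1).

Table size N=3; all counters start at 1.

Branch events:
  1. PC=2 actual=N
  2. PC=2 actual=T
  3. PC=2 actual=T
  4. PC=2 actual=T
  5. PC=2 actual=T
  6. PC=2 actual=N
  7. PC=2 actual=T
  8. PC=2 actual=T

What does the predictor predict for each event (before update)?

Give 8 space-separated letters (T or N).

Ev 1: PC=2 idx=2 pred=N actual=N -> ctr[2]=0
Ev 2: PC=2 idx=2 pred=N actual=T -> ctr[2]=1
Ev 3: PC=2 idx=2 pred=N actual=T -> ctr[2]=2
Ev 4: PC=2 idx=2 pred=T actual=T -> ctr[2]=3
Ev 5: PC=2 idx=2 pred=T actual=T -> ctr[2]=3
Ev 6: PC=2 idx=2 pred=T actual=N -> ctr[2]=2
Ev 7: PC=2 idx=2 pred=T actual=T -> ctr[2]=3
Ev 8: PC=2 idx=2 pred=T actual=T -> ctr[2]=3

Answer: N N N T T T T T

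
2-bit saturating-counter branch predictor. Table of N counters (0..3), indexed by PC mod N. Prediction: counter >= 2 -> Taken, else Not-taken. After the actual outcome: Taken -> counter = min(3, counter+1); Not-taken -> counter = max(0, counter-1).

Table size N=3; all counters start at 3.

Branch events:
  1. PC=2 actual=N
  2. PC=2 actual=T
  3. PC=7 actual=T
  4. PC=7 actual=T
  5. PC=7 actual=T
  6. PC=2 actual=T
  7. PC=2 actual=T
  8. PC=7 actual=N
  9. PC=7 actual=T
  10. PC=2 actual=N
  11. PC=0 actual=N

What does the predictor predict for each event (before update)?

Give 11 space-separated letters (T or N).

Ev 1: PC=2 idx=2 pred=T actual=N -> ctr[2]=2
Ev 2: PC=2 idx=2 pred=T actual=T -> ctr[2]=3
Ev 3: PC=7 idx=1 pred=T actual=T -> ctr[1]=3
Ev 4: PC=7 idx=1 pred=T actual=T -> ctr[1]=3
Ev 5: PC=7 idx=1 pred=T actual=T -> ctr[1]=3
Ev 6: PC=2 idx=2 pred=T actual=T -> ctr[2]=3
Ev 7: PC=2 idx=2 pred=T actual=T -> ctr[2]=3
Ev 8: PC=7 idx=1 pred=T actual=N -> ctr[1]=2
Ev 9: PC=7 idx=1 pred=T actual=T -> ctr[1]=3
Ev 10: PC=2 idx=2 pred=T actual=N -> ctr[2]=2
Ev 11: PC=0 idx=0 pred=T actual=N -> ctr[0]=2

Answer: T T T T T T T T T T T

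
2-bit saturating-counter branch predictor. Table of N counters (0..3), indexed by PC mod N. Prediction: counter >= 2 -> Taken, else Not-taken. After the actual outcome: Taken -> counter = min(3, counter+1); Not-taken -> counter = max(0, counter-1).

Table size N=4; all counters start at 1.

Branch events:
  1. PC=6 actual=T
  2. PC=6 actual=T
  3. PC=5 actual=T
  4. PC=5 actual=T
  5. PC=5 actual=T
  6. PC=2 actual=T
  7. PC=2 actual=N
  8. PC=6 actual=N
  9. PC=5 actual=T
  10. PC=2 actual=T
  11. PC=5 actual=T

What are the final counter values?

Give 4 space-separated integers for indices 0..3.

Answer: 1 3 2 1

Derivation:
Ev 1: PC=6 idx=2 pred=N actual=T -> ctr[2]=2
Ev 2: PC=6 idx=2 pred=T actual=T -> ctr[2]=3
Ev 3: PC=5 idx=1 pred=N actual=T -> ctr[1]=2
Ev 4: PC=5 idx=1 pred=T actual=T -> ctr[1]=3
Ev 5: PC=5 idx=1 pred=T actual=T -> ctr[1]=3
Ev 6: PC=2 idx=2 pred=T actual=T -> ctr[2]=3
Ev 7: PC=2 idx=2 pred=T actual=N -> ctr[2]=2
Ev 8: PC=6 idx=2 pred=T actual=N -> ctr[2]=1
Ev 9: PC=5 idx=1 pred=T actual=T -> ctr[1]=3
Ev 10: PC=2 idx=2 pred=N actual=T -> ctr[2]=2
Ev 11: PC=5 idx=1 pred=T actual=T -> ctr[1]=3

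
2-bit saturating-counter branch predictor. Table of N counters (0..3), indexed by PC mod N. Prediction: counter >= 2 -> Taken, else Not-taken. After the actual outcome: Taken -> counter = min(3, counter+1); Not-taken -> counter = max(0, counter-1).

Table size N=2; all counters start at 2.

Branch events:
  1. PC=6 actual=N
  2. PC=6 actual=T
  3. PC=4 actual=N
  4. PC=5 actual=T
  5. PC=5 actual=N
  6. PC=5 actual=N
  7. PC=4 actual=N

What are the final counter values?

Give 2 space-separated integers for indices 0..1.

Answer: 0 1

Derivation:
Ev 1: PC=6 idx=0 pred=T actual=N -> ctr[0]=1
Ev 2: PC=6 idx=0 pred=N actual=T -> ctr[0]=2
Ev 3: PC=4 idx=0 pred=T actual=N -> ctr[0]=1
Ev 4: PC=5 idx=1 pred=T actual=T -> ctr[1]=3
Ev 5: PC=5 idx=1 pred=T actual=N -> ctr[1]=2
Ev 6: PC=5 idx=1 pred=T actual=N -> ctr[1]=1
Ev 7: PC=4 idx=0 pred=N actual=N -> ctr[0]=0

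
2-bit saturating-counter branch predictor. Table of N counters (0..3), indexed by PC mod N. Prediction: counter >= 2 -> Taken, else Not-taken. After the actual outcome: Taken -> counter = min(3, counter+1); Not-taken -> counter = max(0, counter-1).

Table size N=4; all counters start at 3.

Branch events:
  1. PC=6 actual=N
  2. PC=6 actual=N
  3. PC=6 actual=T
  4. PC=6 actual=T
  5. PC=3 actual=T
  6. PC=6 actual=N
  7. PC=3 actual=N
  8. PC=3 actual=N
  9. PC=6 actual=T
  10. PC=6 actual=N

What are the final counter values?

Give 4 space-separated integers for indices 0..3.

Ev 1: PC=6 idx=2 pred=T actual=N -> ctr[2]=2
Ev 2: PC=6 idx=2 pred=T actual=N -> ctr[2]=1
Ev 3: PC=6 idx=2 pred=N actual=T -> ctr[2]=2
Ev 4: PC=6 idx=2 pred=T actual=T -> ctr[2]=3
Ev 5: PC=3 idx=3 pred=T actual=T -> ctr[3]=3
Ev 6: PC=6 idx=2 pred=T actual=N -> ctr[2]=2
Ev 7: PC=3 idx=3 pred=T actual=N -> ctr[3]=2
Ev 8: PC=3 idx=3 pred=T actual=N -> ctr[3]=1
Ev 9: PC=6 idx=2 pred=T actual=T -> ctr[2]=3
Ev 10: PC=6 idx=2 pred=T actual=N -> ctr[2]=2

Answer: 3 3 2 1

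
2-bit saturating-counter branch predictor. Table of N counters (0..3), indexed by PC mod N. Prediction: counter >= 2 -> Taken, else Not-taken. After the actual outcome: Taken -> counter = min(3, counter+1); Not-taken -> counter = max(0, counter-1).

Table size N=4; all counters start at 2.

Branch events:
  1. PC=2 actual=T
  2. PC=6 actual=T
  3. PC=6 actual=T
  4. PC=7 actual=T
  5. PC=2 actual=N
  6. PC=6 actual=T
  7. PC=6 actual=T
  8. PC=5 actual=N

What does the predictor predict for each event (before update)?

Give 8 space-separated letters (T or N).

Ev 1: PC=2 idx=2 pred=T actual=T -> ctr[2]=3
Ev 2: PC=6 idx=2 pred=T actual=T -> ctr[2]=3
Ev 3: PC=6 idx=2 pred=T actual=T -> ctr[2]=3
Ev 4: PC=7 idx=3 pred=T actual=T -> ctr[3]=3
Ev 5: PC=2 idx=2 pred=T actual=N -> ctr[2]=2
Ev 6: PC=6 idx=2 pred=T actual=T -> ctr[2]=3
Ev 7: PC=6 idx=2 pred=T actual=T -> ctr[2]=3
Ev 8: PC=5 idx=1 pred=T actual=N -> ctr[1]=1

Answer: T T T T T T T T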